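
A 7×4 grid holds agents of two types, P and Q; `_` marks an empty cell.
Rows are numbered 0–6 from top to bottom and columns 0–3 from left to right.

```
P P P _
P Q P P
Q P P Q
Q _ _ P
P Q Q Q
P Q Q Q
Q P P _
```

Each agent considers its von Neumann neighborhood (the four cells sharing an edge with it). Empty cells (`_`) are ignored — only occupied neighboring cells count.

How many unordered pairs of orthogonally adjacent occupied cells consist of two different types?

Scan each occupied cell's neighbors to the right and below so each pair is counted once.
From row 0: 1 unlike of 5 pairs (running 1/5).
From row 1: 5 unlike of 7 pairs (running 6/12).
From row 2: 3 unlike of 5 pairs (running 9/17).
From row 3: 2 unlike of 2 pairs (running 11/19).
From row 4: 1 unlike of 7 pairs (running 12/26).
From row 5: 4 unlike of 6 pairs (running 16/32).
From row 6: 1 unlike of 2 pairs (running 17/34).
Total adjacent occupied pairs: 34; unlike-type pairs: 17.

17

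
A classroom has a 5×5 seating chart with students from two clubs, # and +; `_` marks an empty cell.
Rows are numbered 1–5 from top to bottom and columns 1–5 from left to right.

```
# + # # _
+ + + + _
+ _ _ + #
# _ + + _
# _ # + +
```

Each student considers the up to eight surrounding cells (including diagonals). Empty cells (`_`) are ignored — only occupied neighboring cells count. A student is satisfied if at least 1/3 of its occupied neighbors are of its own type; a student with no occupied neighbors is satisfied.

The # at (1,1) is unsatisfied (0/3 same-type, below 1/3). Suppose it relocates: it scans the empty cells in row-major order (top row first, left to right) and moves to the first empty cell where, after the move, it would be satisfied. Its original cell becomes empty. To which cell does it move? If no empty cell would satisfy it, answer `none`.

(1,5)

Vacating (1,1). Empty cells in order:
  (1,5): 1/2 same-type → satisfied — stop here.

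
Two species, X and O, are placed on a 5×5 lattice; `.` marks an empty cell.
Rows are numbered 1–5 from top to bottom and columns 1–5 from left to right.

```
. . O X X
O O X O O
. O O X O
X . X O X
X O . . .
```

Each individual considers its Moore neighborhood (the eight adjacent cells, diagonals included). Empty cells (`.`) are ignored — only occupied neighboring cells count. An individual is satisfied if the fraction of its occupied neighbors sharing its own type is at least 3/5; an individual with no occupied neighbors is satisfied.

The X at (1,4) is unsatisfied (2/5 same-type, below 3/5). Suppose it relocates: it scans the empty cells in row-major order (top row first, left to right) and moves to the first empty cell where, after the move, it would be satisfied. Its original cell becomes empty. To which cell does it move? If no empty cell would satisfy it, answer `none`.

Vacating (1,4). Empty cells in order:
  (1,1): 0/2 same-type → still unsatisfied.
  (1,2): 1/4 same-type → still unsatisfied.
  (3,1): 1/4 same-type → still unsatisfied.
  (4,2): 3/6 same-type → still unsatisfied.
  (5,3): 1/3 same-type → still unsatisfied.
  (5,4): 2/3 same-type → satisfied — stop here.

(5,4)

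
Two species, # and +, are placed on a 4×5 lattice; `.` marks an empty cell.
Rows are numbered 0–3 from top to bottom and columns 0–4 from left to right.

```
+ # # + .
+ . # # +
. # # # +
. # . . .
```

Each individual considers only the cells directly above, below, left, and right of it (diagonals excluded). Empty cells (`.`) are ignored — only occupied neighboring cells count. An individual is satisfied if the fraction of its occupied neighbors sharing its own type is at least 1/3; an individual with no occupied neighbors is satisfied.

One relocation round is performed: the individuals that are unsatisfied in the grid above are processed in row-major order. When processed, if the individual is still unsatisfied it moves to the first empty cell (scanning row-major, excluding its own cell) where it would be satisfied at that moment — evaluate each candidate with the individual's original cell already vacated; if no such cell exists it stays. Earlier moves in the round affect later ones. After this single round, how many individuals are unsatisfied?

Initially unsatisfied (in order): (0,3).
  (0,3) → (0,4).
Resulting grid:
+ # # . +
+ . # # +
. # # # +
. # . . .
All satisfied now.

0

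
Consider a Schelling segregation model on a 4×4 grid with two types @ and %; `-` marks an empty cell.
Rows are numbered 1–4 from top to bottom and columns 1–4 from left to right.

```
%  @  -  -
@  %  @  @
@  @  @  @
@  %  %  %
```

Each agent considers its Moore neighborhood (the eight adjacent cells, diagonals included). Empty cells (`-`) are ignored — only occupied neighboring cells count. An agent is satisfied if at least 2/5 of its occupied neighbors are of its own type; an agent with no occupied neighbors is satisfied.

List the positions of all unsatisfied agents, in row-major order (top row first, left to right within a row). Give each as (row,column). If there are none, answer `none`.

(1,1), (2,2), (4,2), (4,4)

(1,1)% 1/3 unhappy
(1,2)@ 2/4 ok
(2,1)@ 3/5 ok
(2,2)% 1/7 unhappy
(2,3)@ 5/6 ok
(2,4)@ 3/3 ok
(3,1)@ 3/5 ok
(3,2)@ 5/8 ok
(3,3)@ 4/8 ok
(3,4)@ 3/5 ok
(4,1)@ 2/3 ok
(4,2)% 1/5 unhappy
(4,3)% 2/5 ok
(4,4)% 1/3 unhappy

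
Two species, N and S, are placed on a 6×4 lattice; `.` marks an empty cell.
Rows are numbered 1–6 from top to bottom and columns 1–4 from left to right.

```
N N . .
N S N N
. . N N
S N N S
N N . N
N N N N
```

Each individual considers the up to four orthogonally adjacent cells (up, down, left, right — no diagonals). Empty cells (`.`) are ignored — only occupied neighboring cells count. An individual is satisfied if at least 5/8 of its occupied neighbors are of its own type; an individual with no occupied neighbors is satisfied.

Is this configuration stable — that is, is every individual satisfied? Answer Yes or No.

Row 1: (1,1)N 2/2 satisfied · (1,2)N 1/2 not
Row 2: (2,1)N 1/2 not · (2,2)S 0/3 not · (2,3)N 2/3 satisfied · (2,4)N 2/2 satisfied
Row 3: (3,3)N 3/3 satisfied · (3,4)N 2/3 satisfied
Row 4: (4,1)S 0/2 not · (4,2)N 2/3 satisfied · (4,3)N 2/3 satisfied · (4,4)S 0/3 not
Row 5: (5,1)N 2/3 satisfied · (5,2)N 3/3 satisfied · (5,4)N 1/2 not
Row 6: (6,1)N 2/2 satisfied · (6,2)N 3/3 satisfied · (6,3)N 2/2 satisfied · (6,4)N 2/2 satisfied
For instance (1,2) has only 1/2 same-type neighbors, below 5/8.

No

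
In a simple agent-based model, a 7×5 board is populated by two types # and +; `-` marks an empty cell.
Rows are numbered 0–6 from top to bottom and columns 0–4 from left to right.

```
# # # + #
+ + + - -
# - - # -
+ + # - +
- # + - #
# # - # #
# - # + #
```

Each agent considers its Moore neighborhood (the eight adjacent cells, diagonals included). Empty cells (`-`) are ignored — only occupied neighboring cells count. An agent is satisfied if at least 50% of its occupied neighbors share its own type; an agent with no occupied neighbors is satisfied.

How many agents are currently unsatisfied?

Row 0: (0,0)# 1/3 not · (0,1)# 2/5 not · (0,2)# 1/4 not · (0,3)+ 1/3 not · (0,4)# 0/1 not
Row 1: (1,0)+ 1/4 not · (1,1)+ 2/6 not · (1,2)+ 2/5 not
Row 2: (2,0)# 0/4 not · (2,3)# 1/3 not
Row 3: (3,0)+ 1/3 not · (3,1)+ 2/5 not · (3,2)# 2/4 satisfied · (3,4)+ 0/2 not
Row 4: (4,1)# 3/6 satisfied · (4,2)+ 1/5 not · (4,4)# 2/3 satisfied
Row 5: (5,0)# 3/3 satisfied · (5,1)# 4/5 satisfied · (5,3)# 4/6 satisfied · (5,4)# 3/4 satisfied
Row 6: (6,0)# 2/2 satisfied · (6,2)# 2/3 satisfied · (6,3)+ 0/4 not · (6,4)# 2/3 satisfied
Unsatisfied: (0,0), (0,1), (0,2), (0,3), (0,4), (1,0), (1,1), (1,2), (2,0), (2,3), (3,0), (3,1), (3,4), (4,2), (6,3) — 15 in total.

15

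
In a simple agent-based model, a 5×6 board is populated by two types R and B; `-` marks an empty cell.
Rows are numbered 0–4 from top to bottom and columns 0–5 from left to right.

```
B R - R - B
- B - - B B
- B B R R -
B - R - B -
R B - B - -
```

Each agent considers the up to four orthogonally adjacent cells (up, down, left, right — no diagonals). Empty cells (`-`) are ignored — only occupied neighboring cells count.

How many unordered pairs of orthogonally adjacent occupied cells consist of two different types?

8

Scan each occupied cell's neighbors to the right and below so each pair is counted once.
From row 0: 2 unlike of 3 pairs (running 2/3).
From row 1: 1 unlike of 3 pairs (running 3/6).
From row 2: 3 unlike of 5 pairs (running 6/11).
From row 3: 1 unlike of 1 pairs (running 7/12).
From row 4: 1 unlike of 1 pairs (running 8/13).
Total adjacent occupied pairs: 13; unlike-type pairs: 8.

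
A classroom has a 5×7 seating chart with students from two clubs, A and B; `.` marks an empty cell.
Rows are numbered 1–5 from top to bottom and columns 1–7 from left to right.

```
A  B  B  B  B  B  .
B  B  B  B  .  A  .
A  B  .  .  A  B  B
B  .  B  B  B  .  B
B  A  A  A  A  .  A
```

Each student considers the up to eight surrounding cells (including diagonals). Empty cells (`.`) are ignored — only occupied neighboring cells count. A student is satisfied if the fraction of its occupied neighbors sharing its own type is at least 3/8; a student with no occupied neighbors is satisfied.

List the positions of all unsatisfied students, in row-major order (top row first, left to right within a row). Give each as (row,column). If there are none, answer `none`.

(1,1)A 0/3 not
(1,2)B 4/5 satisfied
(1,3)B 5/5 satisfied
(1,4)B 4/4 satisfied
(1,5)B 3/4 satisfied
(1,6)B 1/2 satisfied
(2,1)B 3/5 satisfied
(2,2)B 5/7 satisfied
(2,3)B 6/6 satisfied
(2,4)B 4/5 satisfied
(2,6)A 1/5 not
(3,1)A 0/4 not
(3,2)B 5/6 satisfied
(3,5)A 1/5 not
(3,6)B 3/5 satisfied
(3,7)B 2/3 satisfied
(4,1)B 2/4 satisfied
(4,3)B 2/5 satisfied
(4,4)B 2/6 not
(4,5)B 2/5 satisfied
(4,7)B 2/3 satisfied
(5,1)B 1/2 satisfied
(5,2)A 1/4 not
(5,3)A 2/4 satisfied
(5,4)A 2/5 satisfied
(5,5)A 1/3 not
(5,7)A 0/1 not

(1,1), (2,6), (3,1), (3,5), (4,4), (5,2), (5,5), (5,7)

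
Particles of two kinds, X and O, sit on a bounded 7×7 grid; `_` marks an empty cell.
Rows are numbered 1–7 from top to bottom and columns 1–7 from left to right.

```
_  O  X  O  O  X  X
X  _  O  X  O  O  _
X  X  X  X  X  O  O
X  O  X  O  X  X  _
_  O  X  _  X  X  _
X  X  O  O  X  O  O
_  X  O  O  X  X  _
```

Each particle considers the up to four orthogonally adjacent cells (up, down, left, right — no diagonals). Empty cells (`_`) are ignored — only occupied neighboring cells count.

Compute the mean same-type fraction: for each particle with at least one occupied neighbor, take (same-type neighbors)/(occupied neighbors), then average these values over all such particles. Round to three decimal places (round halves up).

0.558

(1,2)O 0/1
(1,3)X 0/3
(1,4)O 1/3
(1,5)O 2/3
(1,6)X 1/3
(1,7)X 1/1
(2,1)X 1/1
(2,3)O 0/3
(2,4)X 1/4
(2,5)O 2/4
(2,6)O 2/3
(3,1)X 3/3
(3,2)X 2/3
(3,3)X 3/4
(3,4)X 3/4
(3,5)X 2/4
(3,6)O 2/4
(3,7)O 1/1
(4,1)X 1/2
(4,2)O 1/4
(4,3)X 2/4
(4,4)O 0/3
(4,5)X 3/4
(4,6)X 2/3
(5,2)O 1/3
(5,3)X 1/3
(5,5)X 3/3
(5,6)X 2/3
(6,1)X 1/1
(6,2)X 2/4
(6,3)O 2/4
(6,4)O 2/3
(6,5)X 2/4
(6,6)O 1/4
(6,7)O 1/1
(7,2)X 1/2
(7,3)O 2/3
(7,4)O 2/3
(7,5)X 2/3
(7,6)X 1/2
Sum over 40 particles: 0/1 + 0/3 + 1/3 + 2/3 + 1/3 + 1/1 + 1/1 + 0/3 + 1/4 + 2/4 + 2/3 + 3/3 + 2/3 + 3/4 + 3/4 + 2/4 + 2/4 + 1/1 + 1/2 + 1/4 + 2/4 + 0/3 + 3/4 + 2/3 + 1/3 + 1/3 + 3/3 + 2/3 + 1/1 + 2/4 + 2/4 + 2/3 + 2/4 + 1/4 + 1/1 + 1/2 + 2/3 + 2/3 + 2/3 + 1/2 = 67/3; mean = 67/3 ÷ 40 = 67/120 = 0.558333… → 0.558.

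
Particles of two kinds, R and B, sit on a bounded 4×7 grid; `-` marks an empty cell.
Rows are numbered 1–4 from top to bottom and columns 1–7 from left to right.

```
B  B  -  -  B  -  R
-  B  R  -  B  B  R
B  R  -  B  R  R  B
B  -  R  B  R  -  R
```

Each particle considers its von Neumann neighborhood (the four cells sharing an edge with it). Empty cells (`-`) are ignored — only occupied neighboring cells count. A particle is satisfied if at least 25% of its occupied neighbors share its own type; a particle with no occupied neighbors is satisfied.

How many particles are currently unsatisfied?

5

Row 1: (1,1)B 1/1 ok · (1,2)B 2/2 ok · (1,5)B 1/1 ok · (1,7)R 1/1 ok
Row 2: (2,2)B 1/3 ok · (2,3)R 0/1 unhappy · (2,5)B 2/3 ok · (2,6)B 1/3 ok · (2,7)R 1/3 ok
Row 3: (3,1)B 1/2 ok · (3,2)R 0/2 unhappy · (3,4)B 1/2 ok · (3,5)R 2/4 ok · (3,6)R 1/3 ok · (3,7)B 0/3 unhappy
Row 4: (4,1)B 1/1 ok · (4,3)R 0/1 unhappy · (4,4)B 1/3 ok · (4,5)R 1/2 ok · (4,7)R 0/1 unhappy
Unsatisfied: (2,3), (3,2), (3,7), (4,3), (4,7) — 5 in total.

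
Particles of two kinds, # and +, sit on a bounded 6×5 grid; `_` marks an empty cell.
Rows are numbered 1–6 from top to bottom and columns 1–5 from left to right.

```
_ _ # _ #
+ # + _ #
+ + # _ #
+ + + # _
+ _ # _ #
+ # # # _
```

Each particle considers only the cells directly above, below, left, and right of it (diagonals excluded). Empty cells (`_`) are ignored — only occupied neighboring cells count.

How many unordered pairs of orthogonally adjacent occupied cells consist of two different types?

Scan each occupied cell's neighbors to the right and below so each pair is counted once.
Row 1: #(1,3)–+(2,3)≠ #(1,5)–#(2,5)=  → 1/2 unlike.
Row 2: +(2,1)–#(2,2)≠ +(2,1)–+(3,1)= #(2,2)–+(2,3)≠ #(2,2)–+(3,2)≠ +(2,3)–#(3,3)≠ #(2,5)–#(3,5)=  → 4/6 unlike.
Row 3: +(3,1)–+(3,2)= +(3,1)–+(4,1)= +(3,2)–#(3,3)≠ +(3,2)–+(4,2)= #(3,3)–+(4,3)≠  → 2/5 unlike.
Row 4: +(4,1)–+(4,2)= +(4,1)–+(5,1)= +(4,2)–+(4,3)= +(4,3)–#(4,4)≠ +(4,3)–#(5,3)≠  → 2/5 unlike.
Row 5: +(5,1)–+(6,1)= #(5,3)–#(6,3)=  → 0/2 unlike.
Row 6: +(6,1)–#(6,2)≠ #(6,2)–#(6,3)= #(6,3)–#(6,4)=  → 1/3 unlike.
Total adjacent occupied pairs: 23; unlike-type pairs: 10.

10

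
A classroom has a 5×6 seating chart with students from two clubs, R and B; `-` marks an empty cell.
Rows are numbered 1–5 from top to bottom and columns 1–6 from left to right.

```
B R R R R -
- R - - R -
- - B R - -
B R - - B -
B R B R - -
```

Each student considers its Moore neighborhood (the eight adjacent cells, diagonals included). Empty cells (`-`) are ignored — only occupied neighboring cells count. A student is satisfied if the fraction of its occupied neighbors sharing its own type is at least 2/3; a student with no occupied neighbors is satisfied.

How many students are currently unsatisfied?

11

(1,1)B 0/2 not
(1,2)R 2/3 satisfied
(1,3)R 3/3 satisfied
(1,4)R 3/3 satisfied
(1,5)R 2/2 satisfied
(2,2)R 2/4 not
(2,5)R 3/3 satisfied
(3,3)B 0/3 not
(3,4)R 1/3 not
(4,1)B 1/3 not
(4,2)R 1/5 not
(4,5)B 0/2 not
(5,1)B 1/3 not
(5,2)R 1/4 not
(5,3)B 0/3 not
(5,4)R 0/2 not
Unsatisfied: (1,1), (2,2), (3,3), (3,4), (4,1), (4,2), (4,5), (5,1), (5,2), (5,3), (5,4) — 11 in total.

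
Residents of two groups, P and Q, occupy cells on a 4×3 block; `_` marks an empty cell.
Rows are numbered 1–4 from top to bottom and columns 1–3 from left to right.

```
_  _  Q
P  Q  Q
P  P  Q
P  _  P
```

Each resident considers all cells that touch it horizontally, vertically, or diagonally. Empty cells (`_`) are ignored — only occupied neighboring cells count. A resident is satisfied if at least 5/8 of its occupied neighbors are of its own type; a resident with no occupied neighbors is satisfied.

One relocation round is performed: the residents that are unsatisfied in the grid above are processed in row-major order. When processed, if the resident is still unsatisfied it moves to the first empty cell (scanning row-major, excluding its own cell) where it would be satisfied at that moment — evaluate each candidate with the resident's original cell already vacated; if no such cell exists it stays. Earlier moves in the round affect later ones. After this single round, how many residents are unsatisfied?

Initially unsatisfied (in order): (2,2), (3,2), (3,3), (4,3).
  (2,2) → (1,2).
  (3,2): now satisfied by earlier moves; stays.
  (3,3): no empty cell satisfies it; stays.
  (4,3) → (4,2).
Resulting grid:
_ Q Q
P _ Q
P P Q
P P _
Unsatisfied now: (3,3).

1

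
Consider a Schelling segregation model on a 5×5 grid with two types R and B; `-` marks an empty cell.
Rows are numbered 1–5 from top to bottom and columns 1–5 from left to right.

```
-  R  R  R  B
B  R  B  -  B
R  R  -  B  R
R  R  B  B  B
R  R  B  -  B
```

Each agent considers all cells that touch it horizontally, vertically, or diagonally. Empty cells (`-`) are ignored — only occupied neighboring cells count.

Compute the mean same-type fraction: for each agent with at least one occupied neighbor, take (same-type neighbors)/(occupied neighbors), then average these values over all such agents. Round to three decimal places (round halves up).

0.592

Row 1: (1,2)R 2/4 · (1,3)R 3/4 · (1,4)R 1/4 · (1,5)B 1/2
Row 2: (2,1)B 0/4 · (2,2)R 4/6 · (2,3)B 1/6 · (2,5)B 2/4
Row 3: (3,1)R 4/5 · (3,2)R 4/7 · (3,4)B 5/6 · (3,5)R 0/4
Row 4: (4,1)R 5/5 · (4,2)R 5/7 · (4,3)B 3/6 · (4,4)B 5/6 · (4,5)B 3/4
Row 5: (5,1)R 3/3 · (5,2)R 3/5 · (5,3)B 2/4 · (5,5)B 2/2
Sum over 21 agents: 2/4 + 3/4 + 1/4 + 1/2 + 0/4 + 4/6 + 1/6 + 2/4 + 4/5 + 4/7 + 5/6 + 0/4 + 5/5 + 5/7 + 3/6 + 5/6 + 3/4 + 3/3 + 3/5 + 2/4 + 2/2 = 1741/140; mean = 1741/140 ÷ 21 = 1741/2940 = 0.592176… → 0.592.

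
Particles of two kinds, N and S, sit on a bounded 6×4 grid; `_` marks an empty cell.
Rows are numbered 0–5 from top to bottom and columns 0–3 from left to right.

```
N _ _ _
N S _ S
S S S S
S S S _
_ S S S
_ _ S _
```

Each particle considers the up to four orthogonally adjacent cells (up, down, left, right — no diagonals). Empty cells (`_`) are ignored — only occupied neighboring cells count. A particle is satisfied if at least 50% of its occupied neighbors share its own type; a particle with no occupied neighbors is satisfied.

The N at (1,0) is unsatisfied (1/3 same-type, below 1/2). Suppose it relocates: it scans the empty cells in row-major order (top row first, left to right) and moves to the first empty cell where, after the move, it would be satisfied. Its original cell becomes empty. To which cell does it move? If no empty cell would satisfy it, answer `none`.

(0,1)

Vacating (1,0). Empty cells in order:
  (0,1): 1/2 same-type → satisfied — stop here.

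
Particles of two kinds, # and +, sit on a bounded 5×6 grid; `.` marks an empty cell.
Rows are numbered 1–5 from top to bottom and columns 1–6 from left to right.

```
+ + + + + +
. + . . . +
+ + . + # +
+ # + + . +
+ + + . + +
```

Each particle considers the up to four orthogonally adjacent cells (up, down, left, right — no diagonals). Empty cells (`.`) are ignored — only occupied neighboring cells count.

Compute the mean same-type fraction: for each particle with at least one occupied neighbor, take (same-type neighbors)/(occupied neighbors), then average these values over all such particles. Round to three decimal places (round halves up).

0.819

(1,1)+ 1/1
(1,2)+ 3/3
(1,3)+ 2/2
(1,4)+ 2/2
(1,5)+ 2/2
(1,6)+ 2/2
(2,2)+ 2/2
(2,6)+ 2/2
(3,1)+ 2/2
(3,2)+ 2/3
(3,4)+ 1/2
(3,5)# 0/2
(3,6)+ 2/3
(4,1)+ 2/3
(4,2)# 0/4
(4,3)+ 2/3
(4,4)+ 2/2
(4,6)+ 2/2
(5,1)+ 2/2
(5,2)+ 2/3
(5,3)+ 2/2
(5,5)+ 1/1
(5,6)+ 2/2
Sum over 23 particles: 1/1 + 3/3 + 2/2 + 2/2 + 2/2 + 2/2 + 2/2 + 2/2 + 2/2 + 2/3 + 1/2 + 0/2 + 2/3 + 2/3 + 0/4 + 2/3 + 2/2 + 2/2 + 2/2 + 2/3 + 2/2 + 1/1 + 2/2 = 113/6; mean = 113/6 ÷ 23 = 113/138 = 0.818840… → 0.819.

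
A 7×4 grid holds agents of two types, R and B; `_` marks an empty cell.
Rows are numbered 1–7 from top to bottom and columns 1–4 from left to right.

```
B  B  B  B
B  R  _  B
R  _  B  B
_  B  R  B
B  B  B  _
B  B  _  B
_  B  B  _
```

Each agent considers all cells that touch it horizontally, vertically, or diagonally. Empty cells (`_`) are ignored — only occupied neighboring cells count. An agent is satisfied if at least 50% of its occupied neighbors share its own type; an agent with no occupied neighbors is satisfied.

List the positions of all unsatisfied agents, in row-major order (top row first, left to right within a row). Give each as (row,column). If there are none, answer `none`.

(2,2), (3,1), (4,3)

(1,1)B 2/3 satisfied
(1,2)B 3/4 satisfied
(1,3)B 3/4 satisfied
(1,4)B 2/2 satisfied
(2,1)B 2/4 satisfied
(2,2)R 1/6 not
(2,4)B 4/4 satisfied
(3,1)R 1/3 not
(3,3)B 4/6 satisfied
(3,4)B 3/4 satisfied
(4,2)B 4/6 satisfied
(4,3)R 0/6 not
(4,4)B 3/4 satisfied
(5,1)B 4/4 satisfied
(5,2)B 5/6 satisfied
(5,3)B 5/6 satisfied
(6,1)B 4/4 satisfied
(6,2)B 6/6 satisfied
(6,4)B 2/2 satisfied
(7,2)B 3/3 satisfied
(7,3)B 3/3 satisfied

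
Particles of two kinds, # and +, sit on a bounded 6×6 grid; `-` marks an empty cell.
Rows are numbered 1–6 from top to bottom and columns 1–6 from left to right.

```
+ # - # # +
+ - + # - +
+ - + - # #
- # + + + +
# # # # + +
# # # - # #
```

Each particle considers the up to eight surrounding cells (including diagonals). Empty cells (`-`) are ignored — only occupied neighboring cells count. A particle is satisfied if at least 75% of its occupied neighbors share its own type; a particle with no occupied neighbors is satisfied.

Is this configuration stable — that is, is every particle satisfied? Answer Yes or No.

No

(1,1)+ 1/2 not
(1,2)# 0/3 not
(1,4)# 2/3 not
(1,5)# 2/4 not
(1,6)+ 1/2 not
(2,1)+ 2/3 not
(2,3)+ 1/4 not
(2,4)# 3/5 not
(2,6)+ 1/4 not
(3,1)+ 1/2 not
(3,3)+ 3/5 not
(3,5)# 2/6 not
(3,6)# 1/4 not
(4,2)# 3/6 not
(4,3)+ 2/6 not
(4,4)+ 4/7 not
(4,5)+ 4/7 not
(4,6)+ 3/5 not
(5,1)# 4/4 satisfied
(5,2)# 6/7 satisfied
(5,3)# 5/7 not
(5,4)# 3/7 not
(5,5)+ 4/7 not
(5,6)+ 3/5 not
(6,1)# 3/3 satisfied
(6,2)# 5/5 satisfied
(6,3)# 4/4 satisfied
(6,5)# 2/4 not
(6,6)# 1/3 not
For instance (1,1) has only 1/2 same-type neighbors, below 3/4.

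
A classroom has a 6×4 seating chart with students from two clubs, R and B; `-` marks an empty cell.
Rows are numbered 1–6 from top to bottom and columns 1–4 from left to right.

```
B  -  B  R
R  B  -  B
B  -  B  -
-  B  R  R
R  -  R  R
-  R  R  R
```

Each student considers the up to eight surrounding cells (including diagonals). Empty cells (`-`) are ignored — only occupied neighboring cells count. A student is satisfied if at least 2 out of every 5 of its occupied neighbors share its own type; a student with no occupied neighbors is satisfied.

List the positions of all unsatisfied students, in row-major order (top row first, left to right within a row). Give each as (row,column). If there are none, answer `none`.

(1,1)B 1/2 ✓
(1,3)B 2/3 ✓
(1,4)R 0/2 ✗
(2,1)R 0/3 ✗
(2,2)B 4/5 ✓
(2,4)B 2/3 ✓
(3,1)B 2/3 ✓
(3,3)B 3/5 ✓
(4,2)B 2/5 ✓
(4,3)R 3/5 ✓
(4,4)R 3/4 ✓
(5,1)R 1/2 ✓
(5,3)R 6/7 ✓
(5,4)R 5/5 ✓
(6,2)R 3/3 ✓
(6,3)R 4/4 ✓
(6,4)R 3/3 ✓

(1,4), (2,1)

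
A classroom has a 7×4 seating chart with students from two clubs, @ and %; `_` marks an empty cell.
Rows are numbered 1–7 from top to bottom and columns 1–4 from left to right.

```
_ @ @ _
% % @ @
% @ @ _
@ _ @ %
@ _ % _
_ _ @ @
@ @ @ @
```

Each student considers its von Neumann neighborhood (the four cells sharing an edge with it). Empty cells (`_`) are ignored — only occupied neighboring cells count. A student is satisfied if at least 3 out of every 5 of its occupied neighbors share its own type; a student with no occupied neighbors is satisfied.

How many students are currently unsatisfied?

(1,2)@ 1/2 ✗
(1,3)@ 2/2 ✓
(2,1)% 2/2 ✓
(2,2)% 1/4 ✗
(2,3)@ 3/4 ✓
(2,4)@ 1/1 ✓
(3,1)% 1/3 ✗
(3,2)@ 1/3 ✗
(3,3)@ 3/3 ✓
(4,1)@ 1/2 ✗
(4,3)@ 1/3 ✗
(4,4)% 0/1 ✗
(5,1)@ 1/1 ✓
(5,3)% 0/2 ✗
(6,3)@ 2/3 ✓
(6,4)@ 2/2 ✓
(7,1)@ 1/1 ✓
(7,2)@ 2/2 ✓
(7,3)@ 3/3 ✓
(7,4)@ 2/2 ✓
Unsatisfied: (1,2), (2,2), (3,1), (3,2), (4,1), (4,3), (4,4), (5,3) — 8 in total.

8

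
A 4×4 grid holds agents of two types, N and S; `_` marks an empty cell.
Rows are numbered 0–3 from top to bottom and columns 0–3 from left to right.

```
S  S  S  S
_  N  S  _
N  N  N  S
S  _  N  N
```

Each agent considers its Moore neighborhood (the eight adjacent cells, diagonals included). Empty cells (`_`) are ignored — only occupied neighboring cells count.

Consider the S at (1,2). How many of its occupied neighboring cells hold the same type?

4

Occupied neighbors of (1,2): (0,1)=S, (0,2)=S, (0,3)=S, (1,1)=N, (2,1)=N, (2,2)=N, (2,3)=S.
Same type (S): 4 of 7.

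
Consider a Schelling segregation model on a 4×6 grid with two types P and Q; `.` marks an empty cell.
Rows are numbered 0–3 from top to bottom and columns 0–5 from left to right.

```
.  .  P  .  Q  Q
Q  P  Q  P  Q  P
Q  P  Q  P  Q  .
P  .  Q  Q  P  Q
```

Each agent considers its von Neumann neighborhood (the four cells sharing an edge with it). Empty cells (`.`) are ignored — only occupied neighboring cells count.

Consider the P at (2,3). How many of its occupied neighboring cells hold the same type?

1

Occupied neighbors of (2,3): (1,3)=P, (3,3)=Q, (2,2)=Q, (2,4)=Q.
Same type (P): 1 of 4.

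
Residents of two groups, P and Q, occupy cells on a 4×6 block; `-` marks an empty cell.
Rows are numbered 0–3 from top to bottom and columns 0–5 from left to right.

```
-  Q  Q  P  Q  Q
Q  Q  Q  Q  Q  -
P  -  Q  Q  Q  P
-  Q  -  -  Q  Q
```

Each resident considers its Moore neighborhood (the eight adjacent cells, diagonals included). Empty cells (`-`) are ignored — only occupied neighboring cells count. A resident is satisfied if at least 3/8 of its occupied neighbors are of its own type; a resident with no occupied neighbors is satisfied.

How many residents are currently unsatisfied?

3

Row 0: (0,1)Q 4/4 satisfied · (0,2)Q 4/5 satisfied · (0,3)P 0/5 not · (0,4)Q 3/4 satisfied · (0,5)Q 2/2 satisfied
Row 1: (1,0)Q 2/3 satisfied · (1,1)Q 5/6 satisfied · (1,2)Q 6/7 satisfied · (1,3)Q 7/8 satisfied · (1,4)Q 5/7 satisfied
Row 2: (2,0)P 0/3 not · (2,2)Q 5/5 satisfied · (2,3)Q 6/6 satisfied · (2,4)Q 5/6 satisfied · (2,5)P 0/4 not
Row 3: (3,1)Q 1/2 satisfied · (3,4)Q 3/4 satisfied · (3,5)Q 2/3 satisfied
Unsatisfied: (0,3), (2,0), (2,5) — 3 in total.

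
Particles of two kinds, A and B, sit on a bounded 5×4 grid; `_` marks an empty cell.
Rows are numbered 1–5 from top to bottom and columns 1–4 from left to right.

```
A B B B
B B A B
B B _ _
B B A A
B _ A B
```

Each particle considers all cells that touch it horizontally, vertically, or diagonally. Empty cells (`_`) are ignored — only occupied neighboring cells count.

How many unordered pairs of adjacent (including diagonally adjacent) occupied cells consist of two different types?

15

Scan each occupied cell's neighbors to the right and below (and the two forward diagonals) so each pair is counted once.
Row 1: A(1,1)–B(1,2)≠ A(1,1)–B(2,1)≠ A(1,1)–B(2,2)≠ B(1,2)–B(1,3)= B(1,2)–B(2,2)= B(1,2)–A(2,3)≠ B(1,2)–B(2,1)= B(1,3)–B(1,4)= B(1,3)–A(2,3)≠ B(1,3)–B(2,4)= B(1,3)–B(2,2)= B(1,4)–B(2,4)= B(1,4)–A(2,3)≠  → 6/13 unlike.
Row 2: B(2,1)–B(2,2)= B(2,1)–B(3,1)= B(2,1)–B(3,2)= B(2,2)–A(2,3)≠ B(2,2)–B(3,2)= B(2,2)–B(3,1)= A(2,3)–B(2,4)≠ A(2,3)–B(3,2)≠  → 3/8 unlike.
Row 3: B(3,1)–B(3,2)= B(3,1)–B(4,1)= B(3,1)–B(4,2)= B(3,2)–B(4,2)= B(3,2)–A(4,3)≠ B(3,2)–B(4,1)=  → 1/6 unlike.
Row 4: B(4,1)–B(4,2)= B(4,1)–B(5,1)= B(4,2)–A(4,3)≠ B(4,2)–A(5,3)≠ B(4,2)–B(5,1)= A(4,3)–A(4,4)= A(4,3)–A(5,3)= A(4,3)–B(5,4)≠ A(4,4)–B(5,4)≠ A(4,4)–A(5,3)=  → 4/10 unlike.
Row 5: A(5,3)–B(5,4)≠  → 1/1 unlike.
Total adjacent occupied pairs: 38; unlike-type pairs: 15.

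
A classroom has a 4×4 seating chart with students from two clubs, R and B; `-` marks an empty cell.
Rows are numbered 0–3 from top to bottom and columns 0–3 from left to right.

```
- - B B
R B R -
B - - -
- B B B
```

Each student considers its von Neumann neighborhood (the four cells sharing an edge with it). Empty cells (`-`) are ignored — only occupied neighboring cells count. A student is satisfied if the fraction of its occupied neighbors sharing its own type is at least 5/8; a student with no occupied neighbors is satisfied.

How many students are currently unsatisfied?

5

Row 0: (0,2)B 1/2 ✗ · (0,3)B 1/1 ✓
Row 1: (1,0)R 0/2 ✗ · (1,1)B 0/2 ✗ · (1,2)R 0/2 ✗
Row 2: (2,0)B 0/1 ✗
Row 3: (3,1)B 1/1 ✓ · (3,2)B 2/2 ✓ · (3,3)B 1/1 ✓
Unsatisfied: (0,2), (1,0), (1,1), (1,2), (2,0) — 5 in total.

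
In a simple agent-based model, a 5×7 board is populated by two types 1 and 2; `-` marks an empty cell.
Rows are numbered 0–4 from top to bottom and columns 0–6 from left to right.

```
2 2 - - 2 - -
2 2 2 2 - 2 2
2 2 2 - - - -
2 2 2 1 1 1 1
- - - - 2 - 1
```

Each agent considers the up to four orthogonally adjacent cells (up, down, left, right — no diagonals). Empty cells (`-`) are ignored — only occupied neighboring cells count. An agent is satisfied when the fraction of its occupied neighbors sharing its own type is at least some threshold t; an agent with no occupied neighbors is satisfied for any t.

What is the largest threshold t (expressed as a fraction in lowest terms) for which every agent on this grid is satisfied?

0/1

(0,0)2 2/2
(0,1)2 2/2
(0,4)2 — no occupied neighbors
(1,0)2 3/3
(1,1)2 4/4
(1,2)2 3/3
(1,3)2 1/1
(1,5)2 1/1
(1,6)2 1/1
(2,0)2 3/3
(2,1)2 4/4
(2,2)2 3/3
(3,0)2 2/2
(3,1)2 3/3
(3,2)2 2/3
(3,3)1 1/2
(3,4)1 2/3
(3,5)1 2/2
(3,6)1 2/2
(4,4)2 0/1
(4,6)1 1/1
The smallest same-type fraction is 0/1 at (4,4), which reduces to 0/1. Any threshold above that leaves this agent unsatisfied.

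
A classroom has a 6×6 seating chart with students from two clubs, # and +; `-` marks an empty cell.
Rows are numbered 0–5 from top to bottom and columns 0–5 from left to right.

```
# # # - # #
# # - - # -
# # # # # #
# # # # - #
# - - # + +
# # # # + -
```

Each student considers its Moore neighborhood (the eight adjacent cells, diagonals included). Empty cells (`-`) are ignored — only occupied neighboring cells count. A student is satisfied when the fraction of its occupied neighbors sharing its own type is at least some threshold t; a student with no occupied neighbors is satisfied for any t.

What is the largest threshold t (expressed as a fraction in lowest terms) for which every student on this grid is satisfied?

1/3

(0,0)# 3/3
(0,1)# 4/4
(0,2)# 2/2
(0,4)# 2/2
(0,5)# 2/2
(1,0)# 5/5
(1,1)# 7/7
(1,4)# 5/5
(2,0)# 5/5
(2,1)# 7/7
(2,2)# 6/6
(2,3)# 5/5
(2,4)# 5/5
(2,5)# 3/3
(3,0)# 4/4
(3,1)# 6/6
(3,2)# 6/6
(3,3)# 5/6
(3,5)# 2/4
(4,0)# 4/4
(4,3)# 4/6
(4,4)+ 2/6
(4,5)+ 2/3
(5,0)# 2/2
(5,1)# 3/3
(5,2)# 3/3
(5,3)# 2/4
(5,4)+ 2/4
The smallest same-type fraction is 2/6 at (4,4), which reduces to 1/3. Any threshold above that leaves this student unsatisfied.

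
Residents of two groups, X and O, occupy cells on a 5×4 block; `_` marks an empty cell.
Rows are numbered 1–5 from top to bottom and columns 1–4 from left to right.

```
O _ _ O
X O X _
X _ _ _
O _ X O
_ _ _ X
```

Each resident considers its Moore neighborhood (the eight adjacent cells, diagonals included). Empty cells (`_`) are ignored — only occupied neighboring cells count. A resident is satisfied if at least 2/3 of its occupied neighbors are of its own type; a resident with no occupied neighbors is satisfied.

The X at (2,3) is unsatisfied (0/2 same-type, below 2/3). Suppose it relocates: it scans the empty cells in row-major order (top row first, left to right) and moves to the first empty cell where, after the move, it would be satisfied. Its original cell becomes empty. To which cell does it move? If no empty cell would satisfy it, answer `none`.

Vacating (2,3). Empty cells in order:
  (1,2): 1/3 same-type → still unsatisfied.
  (1,3): 0/2 same-type → still unsatisfied.
  (2,4): 0/1 same-type → still unsatisfied.
  (3,2): 3/5 same-type → still unsatisfied.
  (3,3): 1/3 same-type → still unsatisfied.
  (3,4): 1/2 same-type → still unsatisfied.
  (4,2): 2/3 same-type → satisfied — stop here.

(4,2)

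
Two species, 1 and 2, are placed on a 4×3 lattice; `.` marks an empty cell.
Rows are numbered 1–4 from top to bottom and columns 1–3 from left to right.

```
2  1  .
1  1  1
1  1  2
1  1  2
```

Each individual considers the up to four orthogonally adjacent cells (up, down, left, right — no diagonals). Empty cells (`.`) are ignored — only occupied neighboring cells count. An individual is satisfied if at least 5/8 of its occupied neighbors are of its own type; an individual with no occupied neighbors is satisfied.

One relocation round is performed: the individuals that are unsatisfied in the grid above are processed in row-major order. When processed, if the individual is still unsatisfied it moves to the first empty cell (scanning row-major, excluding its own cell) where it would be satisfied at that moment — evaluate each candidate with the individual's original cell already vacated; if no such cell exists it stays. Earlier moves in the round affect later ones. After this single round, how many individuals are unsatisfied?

Initially unsatisfied (in order): (1,1), (1,2), (2,3), (3,3), (4,3).
  (1,1): no empty cell satisfies it; stays.
  (1,2) → (1,3).
  (2,3): now satisfied by earlier moves; stays.
  (3,3): no empty cell satisfies it; stays.
  (4,3): no empty cell satisfies it; stays.
Resulting grid:
2 . 1
1 1 1
1 1 2
1 1 2
Unsatisfied now: (1,1), (3,3), (4,3).

3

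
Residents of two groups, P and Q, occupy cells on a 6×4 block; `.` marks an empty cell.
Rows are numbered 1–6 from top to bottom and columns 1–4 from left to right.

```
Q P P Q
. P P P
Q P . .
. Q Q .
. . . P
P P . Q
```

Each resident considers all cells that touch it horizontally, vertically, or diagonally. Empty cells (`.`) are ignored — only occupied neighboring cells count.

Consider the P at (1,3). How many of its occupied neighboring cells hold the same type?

4

Occupied neighbors of (1,3): (1,2)=P, (1,4)=Q, (2,2)=P, (2,3)=P, (2,4)=P.
Same type (P): 4 of 5.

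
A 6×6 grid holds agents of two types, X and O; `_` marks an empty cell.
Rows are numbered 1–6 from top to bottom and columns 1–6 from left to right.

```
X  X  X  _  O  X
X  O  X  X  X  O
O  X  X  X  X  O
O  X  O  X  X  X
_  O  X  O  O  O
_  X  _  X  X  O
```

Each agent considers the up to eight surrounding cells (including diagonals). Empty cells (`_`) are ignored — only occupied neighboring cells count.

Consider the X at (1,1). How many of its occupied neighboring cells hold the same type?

Occupied neighbors of (1,1): (1,2)=X, (2,1)=X, (2,2)=O.
Same type (X): 2 of 3.

2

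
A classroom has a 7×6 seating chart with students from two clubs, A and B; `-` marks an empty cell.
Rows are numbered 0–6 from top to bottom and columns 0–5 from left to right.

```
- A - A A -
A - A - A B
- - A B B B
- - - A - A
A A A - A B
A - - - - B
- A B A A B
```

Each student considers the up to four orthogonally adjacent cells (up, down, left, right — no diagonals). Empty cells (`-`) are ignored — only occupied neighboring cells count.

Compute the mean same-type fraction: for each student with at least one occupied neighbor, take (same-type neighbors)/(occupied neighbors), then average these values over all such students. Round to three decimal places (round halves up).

0.558

(0,1)A — no occupied neighbors
(0,3)A 1/1
(0,4)A 2/2
(1,0)A — no occupied neighbors
(1,2)A 1/1
(1,4)A 1/3
(1,5)B 1/2
(2,2)A 1/2
(2,3)B 1/3
(2,4)B 2/3
(2,5)B 2/3
(3,3)A 0/1
(3,5)A 0/2
(4,0)A 2/2
(4,1)A 2/2
(4,2)A 1/1
(4,4)A 0/1
(4,5)B 1/3
(5,0)A 1/1
(5,5)B 2/2
(6,1)A 0/1
(6,2)B 0/2
(6,3)A 1/2
(6,4)A 1/2
(6,5)B 1/2
Sum over 23 students: 1/1 + 2/2 + 1/1 + 1/3 + 1/2 + 1/2 + 1/3 + 2/3 + 2/3 + 0/1 + 0/2 + 2/2 + 2/2 + 1/1 + 0/1 + 1/3 + 1/1 + 2/2 + 0/1 + 0/2 + 1/2 + 1/2 + 1/2 = 77/6; mean = 77/6 ÷ 23 = 77/138 = 0.557971… → 0.558.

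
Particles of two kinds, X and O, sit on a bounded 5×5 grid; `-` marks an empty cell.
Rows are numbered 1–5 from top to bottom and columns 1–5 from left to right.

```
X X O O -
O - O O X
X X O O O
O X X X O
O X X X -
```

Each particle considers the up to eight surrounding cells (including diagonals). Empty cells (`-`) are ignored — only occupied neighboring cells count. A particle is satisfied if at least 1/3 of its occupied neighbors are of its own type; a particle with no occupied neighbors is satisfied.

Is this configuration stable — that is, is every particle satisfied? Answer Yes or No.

Row 1: (1,1)X 1/2 ✓ · (1,2)X 1/4 ✗ · (1,3)O 3/4 ✓ · (1,4)O 3/4 ✓
Row 2: (2,1)O 0/4 ✗ · (2,3)O 5/7 ✓ · (2,4)O 6/7 ✓ · (2,5)X 0/4 ✗
Row 3: (3,1)X 2/4 ✓ · (3,2)X 3/7 ✓ · (3,3)O 3/7 ✓ · (3,4)O 5/8 ✓ · (3,5)O 3/5 ✓
Row 4: (4,1)O 1/5 ✗ · (4,2)X 5/8 ✓ · (4,3)X 6/8 ✓ · (4,4)X 3/7 ✓ · (4,5)O 2/4 ✓
Row 5: (5,1)O 1/3 ✓ · (5,2)X 3/5 ✓ · (5,3)X 5/5 ✓ · (5,4)X 3/4 ✓
For instance (1,2) has only 1/4 same-type neighbors, below 1/3.

No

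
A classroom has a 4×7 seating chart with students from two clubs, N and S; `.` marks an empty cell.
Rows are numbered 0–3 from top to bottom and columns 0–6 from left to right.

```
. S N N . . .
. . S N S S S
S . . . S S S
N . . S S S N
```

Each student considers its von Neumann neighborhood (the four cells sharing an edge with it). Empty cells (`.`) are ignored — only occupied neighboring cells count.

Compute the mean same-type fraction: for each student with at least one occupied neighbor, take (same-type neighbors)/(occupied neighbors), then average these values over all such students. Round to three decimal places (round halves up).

0.569

Row 0: (0,1)S 0/1 · (0,2)N 1/3 · (0,3)N 2/2
Row 1: (1,2)S 0/2 · (1,3)N 1/3 · (1,4)S 2/3 · (1,5)S 3/3 · (1,6)S 2/2
Row 2: (2,0)S 0/1 · (2,4)S 3/3 · (2,5)S 4/4 · (2,6)S 2/3
Row 3: (3,0)N 0/1 · (3,3)S 1/1 · (3,4)S 3/3 · (3,5)S 2/3 · (3,6)N 0/2
Sum over 17 students: 0/1 + 1/3 + 2/2 + 0/2 + 1/3 + 2/3 + 3/3 + 2/2 + 0/1 + 3/3 + 4/4 + 2/3 + 0/1 + 1/1 + 3/3 + 2/3 + 0/2 = 29/3; mean = 29/3 ÷ 17 = 29/51 = 0.568627… → 0.569.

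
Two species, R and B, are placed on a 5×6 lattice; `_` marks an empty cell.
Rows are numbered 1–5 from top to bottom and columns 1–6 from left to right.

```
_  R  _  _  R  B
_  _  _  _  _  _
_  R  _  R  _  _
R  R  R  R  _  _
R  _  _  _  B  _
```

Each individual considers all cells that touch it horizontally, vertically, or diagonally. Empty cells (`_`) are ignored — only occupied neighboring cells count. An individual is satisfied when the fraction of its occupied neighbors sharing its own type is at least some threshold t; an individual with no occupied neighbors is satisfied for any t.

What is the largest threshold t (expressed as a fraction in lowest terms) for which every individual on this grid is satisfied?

(1,2)R — no occupied neighbors
(1,5)R 0/1
(1,6)B 0/1
(3,2)R 3/3
(3,4)R 2/2
(4,1)R 3/3
(4,2)R 4/4
(4,3)R 4/4
(4,4)R 2/3
(5,1)R 2/2
(5,5)B 0/1
The smallest same-type fraction is 0/1 at (1,5), which reduces to 0/1. Any threshold above that leaves this individual unsatisfied.

0/1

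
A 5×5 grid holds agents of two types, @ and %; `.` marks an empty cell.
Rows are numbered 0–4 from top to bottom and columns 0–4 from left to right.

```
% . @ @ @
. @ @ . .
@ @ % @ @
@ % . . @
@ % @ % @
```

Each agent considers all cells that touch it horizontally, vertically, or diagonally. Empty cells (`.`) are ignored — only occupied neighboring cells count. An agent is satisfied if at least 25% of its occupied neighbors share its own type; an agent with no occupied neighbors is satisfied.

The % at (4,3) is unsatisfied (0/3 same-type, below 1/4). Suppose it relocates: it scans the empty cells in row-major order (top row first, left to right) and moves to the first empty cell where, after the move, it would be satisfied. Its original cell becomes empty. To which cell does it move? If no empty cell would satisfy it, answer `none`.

Vacating (4,3). Empty cells in order:
  (0,1): 1/4 same-type → satisfied — stop here.

(0,1)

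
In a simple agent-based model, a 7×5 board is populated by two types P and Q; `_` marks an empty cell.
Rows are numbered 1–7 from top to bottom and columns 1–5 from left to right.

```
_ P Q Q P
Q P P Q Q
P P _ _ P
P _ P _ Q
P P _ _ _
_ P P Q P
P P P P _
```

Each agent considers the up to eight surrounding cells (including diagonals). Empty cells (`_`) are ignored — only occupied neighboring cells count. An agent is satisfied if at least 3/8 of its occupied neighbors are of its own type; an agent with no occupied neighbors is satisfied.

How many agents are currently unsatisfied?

5

Row 1: (1,2)P 2/4 ok · (1,3)Q 2/5 ok · (1,4)Q 3/5 ok · (1,5)P 0/3 unhappy
Row 2: (2,1)Q 0/4 unhappy · (2,2)P 4/6 ok · (2,3)P 3/6 ok · (2,4)Q 3/6 ok · (2,5)Q 2/4 ok
Row 3: (3,1)P 3/4 ok · (3,2)P 5/6 ok · (3,5)P 0/3 unhappy
Row 4: (4,1)P 4/4 ok · (4,3)P 2/2 ok · (4,5)Q 0/1 unhappy
Row 5: (5,1)P 3/3 ok · (5,2)P 5/5 ok
Row 6: (6,2)P 6/6 ok · (6,3)P 5/6 ok · (6,4)Q 0/4 unhappy · (6,5)P 1/2 ok
Row 7: (7,1)P 2/2 ok · (7,2)P 4/4 ok · (7,3)P 4/5 ok · (7,4)P 3/4 ok
Unsatisfied: (1,5), (2,1), (3,5), (4,5), (6,4) — 5 in total.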